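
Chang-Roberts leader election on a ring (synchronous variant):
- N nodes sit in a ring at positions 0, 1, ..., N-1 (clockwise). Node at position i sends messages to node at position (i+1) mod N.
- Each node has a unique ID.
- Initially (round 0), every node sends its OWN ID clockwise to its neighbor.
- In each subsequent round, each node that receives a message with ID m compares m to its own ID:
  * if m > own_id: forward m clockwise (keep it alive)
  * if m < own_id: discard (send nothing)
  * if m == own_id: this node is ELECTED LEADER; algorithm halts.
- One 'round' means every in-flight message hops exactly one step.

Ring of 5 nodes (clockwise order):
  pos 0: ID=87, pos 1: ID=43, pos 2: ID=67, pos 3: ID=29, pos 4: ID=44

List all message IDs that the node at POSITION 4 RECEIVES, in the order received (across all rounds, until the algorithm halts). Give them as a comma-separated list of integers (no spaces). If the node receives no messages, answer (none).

Round 1: pos1(id43) recv 87: fwd; pos2(id67) recv 43: drop; pos3(id29) recv 67: fwd; pos4(id44) recv 29: drop; pos0(id87) recv 44: drop
Round 2: pos2(id67) recv 87: fwd; pos4(id44) recv 67: fwd
Round 3: pos3(id29) recv 87: fwd; pos0(id87) recv 67: drop
Round 4: pos4(id44) recv 87: fwd
Round 5: pos0(id87) recv 87: ELECTED

Answer: 29,67,87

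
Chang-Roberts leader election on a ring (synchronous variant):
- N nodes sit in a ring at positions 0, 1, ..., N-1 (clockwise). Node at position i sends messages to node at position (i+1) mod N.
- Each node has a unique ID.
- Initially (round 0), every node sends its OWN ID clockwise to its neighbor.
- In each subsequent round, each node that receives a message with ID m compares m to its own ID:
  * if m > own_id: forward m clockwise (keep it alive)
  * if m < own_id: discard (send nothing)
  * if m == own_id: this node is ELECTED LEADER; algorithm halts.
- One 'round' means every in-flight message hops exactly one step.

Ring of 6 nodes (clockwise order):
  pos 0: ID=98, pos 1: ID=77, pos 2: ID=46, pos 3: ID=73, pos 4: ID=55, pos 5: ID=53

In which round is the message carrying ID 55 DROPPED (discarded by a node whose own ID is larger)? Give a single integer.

Answer: 2

Derivation:
Round 1: pos1(id77) recv 98: fwd; pos2(id46) recv 77: fwd; pos3(id73) recv 46: drop; pos4(id55) recv 73: fwd; pos5(id53) recv 55: fwd; pos0(id98) recv 53: drop
Round 2: pos2(id46) recv 98: fwd; pos3(id73) recv 77: fwd; pos5(id53) recv 73: fwd; pos0(id98) recv 55: drop
Round 3: pos3(id73) recv 98: fwd; pos4(id55) recv 77: fwd; pos0(id98) recv 73: drop
Round 4: pos4(id55) recv 98: fwd; pos5(id53) recv 77: fwd
Round 5: pos5(id53) recv 98: fwd; pos0(id98) recv 77: drop
Round 6: pos0(id98) recv 98: ELECTED
Message ID 55 originates at pos 4; dropped at pos 0 in round 2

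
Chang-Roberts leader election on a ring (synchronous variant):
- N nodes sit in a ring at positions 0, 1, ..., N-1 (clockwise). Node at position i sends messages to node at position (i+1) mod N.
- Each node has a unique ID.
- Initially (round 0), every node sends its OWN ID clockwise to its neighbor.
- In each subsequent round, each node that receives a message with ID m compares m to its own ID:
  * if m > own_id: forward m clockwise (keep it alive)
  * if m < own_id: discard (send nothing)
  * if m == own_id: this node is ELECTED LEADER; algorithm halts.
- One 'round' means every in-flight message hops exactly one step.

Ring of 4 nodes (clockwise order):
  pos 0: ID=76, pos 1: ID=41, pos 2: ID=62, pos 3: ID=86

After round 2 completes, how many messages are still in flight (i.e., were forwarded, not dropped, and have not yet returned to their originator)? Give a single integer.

Round 1: pos1(id41) recv 76: fwd; pos2(id62) recv 41: drop; pos3(id86) recv 62: drop; pos0(id76) recv 86: fwd
Round 2: pos2(id62) recv 76: fwd; pos1(id41) recv 86: fwd
After round 2: 2 messages still in flight

Answer: 2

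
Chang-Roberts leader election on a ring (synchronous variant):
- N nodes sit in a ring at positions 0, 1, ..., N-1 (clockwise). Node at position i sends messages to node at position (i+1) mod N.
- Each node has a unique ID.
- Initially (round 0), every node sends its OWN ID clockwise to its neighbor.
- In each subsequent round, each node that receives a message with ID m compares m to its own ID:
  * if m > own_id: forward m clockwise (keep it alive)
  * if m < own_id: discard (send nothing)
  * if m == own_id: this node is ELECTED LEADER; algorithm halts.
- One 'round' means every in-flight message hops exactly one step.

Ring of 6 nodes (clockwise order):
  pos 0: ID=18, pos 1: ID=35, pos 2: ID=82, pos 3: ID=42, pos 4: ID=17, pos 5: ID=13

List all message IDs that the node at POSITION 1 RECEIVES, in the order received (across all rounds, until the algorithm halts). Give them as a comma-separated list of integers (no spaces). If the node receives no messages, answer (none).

Answer: 18,42,82

Derivation:
Round 1: pos1(id35) recv 18: drop; pos2(id82) recv 35: drop; pos3(id42) recv 82: fwd; pos4(id17) recv 42: fwd; pos5(id13) recv 17: fwd; pos0(id18) recv 13: drop
Round 2: pos4(id17) recv 82: fwd; pos5(id13) recv 42: fwd; pos0(id18) recv 17: drop
Round 3: pos5(id13) recv 82: fwd; pos0(id18) recv 42: fwd
Round 4: pos0(id18) recv 82: fwd; pos1(id35) recv 42: fwd
Round 5: pos1(id35) recv 82: fwd; pos2(id82) recv 42: drop
Round 6: pos2(id82) recv 82: ELECTED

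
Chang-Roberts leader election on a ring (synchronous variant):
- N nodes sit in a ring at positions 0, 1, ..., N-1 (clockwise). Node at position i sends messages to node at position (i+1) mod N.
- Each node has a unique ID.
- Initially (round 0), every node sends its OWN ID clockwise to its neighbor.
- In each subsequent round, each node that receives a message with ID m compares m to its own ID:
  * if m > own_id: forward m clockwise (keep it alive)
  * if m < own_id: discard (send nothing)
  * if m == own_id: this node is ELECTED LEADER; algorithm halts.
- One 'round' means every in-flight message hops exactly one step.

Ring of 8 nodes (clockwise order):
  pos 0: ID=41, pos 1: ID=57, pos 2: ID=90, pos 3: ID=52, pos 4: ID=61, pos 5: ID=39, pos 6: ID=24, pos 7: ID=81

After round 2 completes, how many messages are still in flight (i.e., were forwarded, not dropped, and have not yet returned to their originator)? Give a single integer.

Round 1: pos1(id57) recv 41: drop; pos2(id90) recv 57: drop; pos3(id52) recv 90: fwd; pos4(id61) recv 52: drop; pos5(id39) recv 61: fwd; pos6(id24) recv 39: fwd; pos7(id81) recv 24: drop; pos0(id41) recv 81: fwd
Round 2: pos4(id61) recv 90: fwd; pos6(id24) recv 61: fwd; pos7(id81) recv 39: drop; pos1(id57) recv 81: fwd
After round 2: 3 messages still in flight

Answer: 3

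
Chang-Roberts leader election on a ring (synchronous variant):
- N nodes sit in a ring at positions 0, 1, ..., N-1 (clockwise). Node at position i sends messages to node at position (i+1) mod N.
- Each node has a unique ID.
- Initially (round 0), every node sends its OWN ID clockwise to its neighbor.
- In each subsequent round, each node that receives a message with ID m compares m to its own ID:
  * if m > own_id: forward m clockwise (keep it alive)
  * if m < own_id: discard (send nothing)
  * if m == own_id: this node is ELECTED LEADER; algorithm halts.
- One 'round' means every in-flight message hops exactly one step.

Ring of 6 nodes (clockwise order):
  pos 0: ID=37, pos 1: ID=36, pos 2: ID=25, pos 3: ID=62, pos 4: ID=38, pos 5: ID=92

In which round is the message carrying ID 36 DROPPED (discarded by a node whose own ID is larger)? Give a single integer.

Round 1: pos1(id36) recv 37: fwd; pos2(id25) recv 36: fwd; pos3(id62) recv 25: drop; pos4(id38) recv 62: fwd; pos5(id92) recv 38: drop; pos0(id37) recv 92: fwd
Round 2: pos2(id25) recv 37: fwd; pos3(id62) recv 36: drop; pos5(id92) recv 62: drop; pos1(id36) recv 92: fwd
Round 3: pos3(id62) recv 37: drop; pos2(id25) recv 92: fwd
Round 4: pos3(id62) recv 92: fwd
Round 5: pos4(id38) recv 92: fwd
Round 6: pos5(id92) recv 92: ELECTED
Message ID 36 originates at pos 1; dropped at pos 3 in round 2

Answer: 2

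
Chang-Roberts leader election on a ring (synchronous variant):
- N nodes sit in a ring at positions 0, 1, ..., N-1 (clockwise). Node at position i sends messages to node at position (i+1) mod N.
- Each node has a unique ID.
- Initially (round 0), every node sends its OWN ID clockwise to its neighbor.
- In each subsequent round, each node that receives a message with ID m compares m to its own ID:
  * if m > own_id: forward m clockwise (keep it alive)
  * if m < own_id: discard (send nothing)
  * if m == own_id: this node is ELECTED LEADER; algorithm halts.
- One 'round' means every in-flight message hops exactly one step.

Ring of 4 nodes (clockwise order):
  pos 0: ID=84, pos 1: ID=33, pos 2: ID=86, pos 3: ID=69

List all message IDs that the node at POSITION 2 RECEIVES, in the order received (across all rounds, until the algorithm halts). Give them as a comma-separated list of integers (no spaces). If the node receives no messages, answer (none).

Answer: 33,84,86

Derivation:
Round 1: pos1(id33) recv 84: fwd; pos2(id86) recv 33: drop; pos3(id69) recv 86: fwd; pos0(id84) recv 69: drop
Round 2: pos2(id86) recv 84: drop; pos0(id84) recv 86: fwd
Round 3: pos1(id33) recv 86: fwd
Round 4: pos2(id86) recv 86: ELECTED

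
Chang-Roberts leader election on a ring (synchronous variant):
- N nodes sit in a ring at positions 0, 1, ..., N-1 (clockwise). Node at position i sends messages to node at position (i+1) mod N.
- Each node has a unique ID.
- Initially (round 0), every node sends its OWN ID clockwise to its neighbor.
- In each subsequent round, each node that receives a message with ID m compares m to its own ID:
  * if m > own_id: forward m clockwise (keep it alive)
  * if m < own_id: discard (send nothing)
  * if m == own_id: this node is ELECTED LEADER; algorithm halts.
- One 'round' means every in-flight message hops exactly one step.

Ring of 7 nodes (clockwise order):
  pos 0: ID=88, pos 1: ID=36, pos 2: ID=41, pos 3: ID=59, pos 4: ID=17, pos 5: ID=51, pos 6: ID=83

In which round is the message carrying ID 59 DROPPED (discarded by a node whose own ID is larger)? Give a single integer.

Answer: 3

Derivation:
Round 1: pos1(id36) recv 88: fwd; pos2(id41) recv 36: drop; pos3(id59) recv 41: drop; pos4(id17) recv 59: fwd; pos5(id51) recv 17: drop; pos6(id83) recv 51: drop; pos0(id88) recv 83: drop
Round 2: pos2(id41) recv 88: fwd; pos5(id51) recv 59: fwd
Round 3: pos3(id59) recv 88: fwd; pos6(id83) recv 59: drop
Round 4: pos4(id17) recv 88: fwd
Round 5: pos5(id51) recv 88: fwd
Round 6: pos6(id83) recv 88: fwd
Round 7: pos0(id88) recv 88: ELECTED
Message ID 59 originates at pos 3; dropped at pos 6 in round 3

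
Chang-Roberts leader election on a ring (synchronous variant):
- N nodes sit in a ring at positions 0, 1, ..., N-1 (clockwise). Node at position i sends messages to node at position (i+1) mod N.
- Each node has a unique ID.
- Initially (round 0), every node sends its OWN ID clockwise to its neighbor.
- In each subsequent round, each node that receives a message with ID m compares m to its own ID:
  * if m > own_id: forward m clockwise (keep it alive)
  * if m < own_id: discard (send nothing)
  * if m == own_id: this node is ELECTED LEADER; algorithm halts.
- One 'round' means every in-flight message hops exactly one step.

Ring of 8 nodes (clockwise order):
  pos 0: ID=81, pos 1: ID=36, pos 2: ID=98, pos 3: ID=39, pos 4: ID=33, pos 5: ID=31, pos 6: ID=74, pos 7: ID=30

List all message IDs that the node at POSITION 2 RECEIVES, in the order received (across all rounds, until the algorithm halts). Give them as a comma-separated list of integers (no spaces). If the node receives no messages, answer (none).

Round 1: pos1(id36) recv 81: fwd; pos2(id98) recv 36: drop; pos3(id39) recv 98: fwd; pos4(id33) recv 39: fwd; pos5(id31) recv 33: fwd; pos6(id74) recv 31: drop; pos7(id30) recv 74: fwd; pos0(id81) recv 30: drop
Round 2: pos2(id98) recv 81: drop; pos4(id33) recv 98: fwd; pos5(id31) recv 39: fwd; pos6(id74) recv 33: drop; pos0(id81) recv 74: drop
Round 3: pos5(id31) recv 98: fwd; pos6(id74) recv 39: drop
Round 4: pos6(id74) recv 98: fwd
Round 5: pos7(id30) recv 98: fwd
Round 6: pos0(id81) recv 98: fwd
Round 7: pos1(id36) recv 98: fwd
Round 8: pos2(id98) recv 98: ELECTED

Answer: 36,81,98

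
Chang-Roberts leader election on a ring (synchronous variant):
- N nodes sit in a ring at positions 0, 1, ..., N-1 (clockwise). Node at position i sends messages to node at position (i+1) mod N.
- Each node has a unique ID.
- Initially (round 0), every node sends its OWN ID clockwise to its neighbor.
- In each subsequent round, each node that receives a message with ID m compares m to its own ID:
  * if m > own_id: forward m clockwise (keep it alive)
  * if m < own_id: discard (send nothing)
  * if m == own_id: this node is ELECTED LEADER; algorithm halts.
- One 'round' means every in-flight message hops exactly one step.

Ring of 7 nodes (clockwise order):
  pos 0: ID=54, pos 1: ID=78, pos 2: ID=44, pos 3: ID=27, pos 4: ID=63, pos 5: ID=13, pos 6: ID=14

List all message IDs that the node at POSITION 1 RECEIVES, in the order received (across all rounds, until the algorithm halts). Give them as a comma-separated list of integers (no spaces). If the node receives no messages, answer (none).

Round 1: pos1(id78) recv 54: drop; pos2(id44) recv 78: fwd; pos3(id27) recv 44: fwd; pos4(id63) recv 27: drop; pos5(id13) recv 63: fwd; pos6(id14) recv 13: drop; pos0(id54) recv 14: drop
Round 2: pos3(id27) recv 78: fwd; pos4(id63) recv 44: drop; pos6(id14) recv 63: fwd
Round 3: pos4(id63) recv 78: fwd; pos0(id54) recv 63: fwd
Round 4: pos5(id13) recv 78: fwd; pos1(id78) recv 63: drop
Round 5: pos6(id14) recv 78: fwd
Round 6: pos0(id54) recv 78: fwd
Round 7: pos1(id78) recv 78: ELECTED

Answer: 54,63,78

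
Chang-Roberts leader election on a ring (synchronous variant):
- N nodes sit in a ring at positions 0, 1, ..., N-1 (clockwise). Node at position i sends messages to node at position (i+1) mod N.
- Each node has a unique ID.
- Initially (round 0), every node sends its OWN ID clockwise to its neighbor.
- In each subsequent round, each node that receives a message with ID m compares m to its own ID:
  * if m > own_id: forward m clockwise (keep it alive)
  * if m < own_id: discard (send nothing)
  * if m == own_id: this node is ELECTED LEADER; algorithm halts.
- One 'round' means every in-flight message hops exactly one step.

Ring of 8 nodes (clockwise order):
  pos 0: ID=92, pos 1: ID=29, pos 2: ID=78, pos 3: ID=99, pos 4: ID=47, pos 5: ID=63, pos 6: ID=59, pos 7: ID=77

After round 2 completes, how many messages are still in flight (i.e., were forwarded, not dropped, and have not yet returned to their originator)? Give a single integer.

Answer: 2

Derivation:
Round 1: pos1(id29) recv 92: fwd; pos2(id78) recv 29: drop; pos3(id99) recv 78: drop; pos4(id47) recv 99: fwd; pos5(id63) recv 47: drop; pos6(id59) recv 63: fwd; pos7(id77) recv 59: drop; pos0(id92) recv 77: drop
Round 2: pos2(id78) recv 92: fwd; pos5(id63) recv 99: fwd; pos7(id77) recv 63: drop
After round 2: 2 messages still in flight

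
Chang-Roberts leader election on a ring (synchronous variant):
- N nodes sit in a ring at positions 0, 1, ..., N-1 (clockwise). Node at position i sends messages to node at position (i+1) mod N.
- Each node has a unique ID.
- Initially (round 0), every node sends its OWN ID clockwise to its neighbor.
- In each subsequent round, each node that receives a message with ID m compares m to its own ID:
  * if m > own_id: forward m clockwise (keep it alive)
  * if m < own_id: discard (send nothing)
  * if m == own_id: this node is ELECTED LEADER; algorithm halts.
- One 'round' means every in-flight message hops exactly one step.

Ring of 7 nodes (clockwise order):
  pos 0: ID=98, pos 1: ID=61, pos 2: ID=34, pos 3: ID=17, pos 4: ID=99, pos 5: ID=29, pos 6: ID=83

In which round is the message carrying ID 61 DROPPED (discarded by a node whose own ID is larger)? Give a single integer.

Answer: 3

Derivation:
Round 1: pos1(id61) recv 98: fwd; pos2(id34) recv 61: fwd; pos3(id17) recv 34: fwd; pos4(id99) recv 17: drop; pos5(id29) recv 99: fwd; pos6(id83) recv 29: drop; pos0(id98) recv 83: drop
Round 2: pos2(id34) recv 98: fwd; pos3(id17) recv 61: fwd; pos4(id99) recv 34: drop; pos6(id83) recv 99: fwd
Round 3: pos3(id17) recv 98: fwd; pos4(id99) recv 61: drop; pos0(id98) recv 99: fwd
Round 4: pos4(id99) recv 98: drop; pos1(id61) recv 99: fwd
Round 5: pos2(id34) recv 99: fwd
Round 6: pos3(id17) recv 99: fwd
Round 7: pos4(id99) recv 99: ELECTED
Message ID 61 originates at pos 1; dropped at pos 4 in round 3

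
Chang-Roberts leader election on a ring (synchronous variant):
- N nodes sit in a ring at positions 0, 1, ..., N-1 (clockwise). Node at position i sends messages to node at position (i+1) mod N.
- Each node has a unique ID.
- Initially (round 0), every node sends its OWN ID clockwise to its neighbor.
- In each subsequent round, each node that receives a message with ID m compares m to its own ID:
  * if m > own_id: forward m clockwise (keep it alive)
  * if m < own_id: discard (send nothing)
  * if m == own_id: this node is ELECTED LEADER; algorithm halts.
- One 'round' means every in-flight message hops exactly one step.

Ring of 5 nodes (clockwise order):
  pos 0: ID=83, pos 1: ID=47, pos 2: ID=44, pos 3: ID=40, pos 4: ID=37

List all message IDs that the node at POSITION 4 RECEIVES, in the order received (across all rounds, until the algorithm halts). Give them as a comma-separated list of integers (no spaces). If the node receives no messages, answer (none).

Answer: 40,44,47,83

Derivation:
Round 1: pos1(id47) recv 83: fwd; pos2(id44) recv 47: fwd; pos3(id40) recv 44: fwd; pos4(id37) recv 40: fwd; pos0(id83) recv 37: drop
Round 2: pos2(id44) recv 83: fwd; pos3(id40) recv 47: fwd; pos4(id37) recv 44: fwd; pos0(id83) recv 40: drop
Round 3: pos3(id40) recv 83: fwd; pos4(id37) recv 47: fwd; pos0(id83) recv 44: drop
Round 4: pos4(id37) recv 83: fwd; pos0(id83) recv 47: drop
Round 5: pos0(id83) recv 83: ELECTED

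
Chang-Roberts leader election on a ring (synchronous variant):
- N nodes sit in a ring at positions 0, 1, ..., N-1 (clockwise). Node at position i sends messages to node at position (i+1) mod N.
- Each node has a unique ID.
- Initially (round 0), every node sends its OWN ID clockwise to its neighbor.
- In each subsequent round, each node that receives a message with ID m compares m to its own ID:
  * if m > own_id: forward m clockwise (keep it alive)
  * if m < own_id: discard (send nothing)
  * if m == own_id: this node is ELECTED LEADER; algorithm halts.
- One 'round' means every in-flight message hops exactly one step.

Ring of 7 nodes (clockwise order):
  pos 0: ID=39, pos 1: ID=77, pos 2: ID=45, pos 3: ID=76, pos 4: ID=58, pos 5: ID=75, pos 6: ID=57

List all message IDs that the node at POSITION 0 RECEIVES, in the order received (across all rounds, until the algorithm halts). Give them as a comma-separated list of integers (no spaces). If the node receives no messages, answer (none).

Answer: 57,75,76,77

Derivation:
Round 1: pos1(id77) recv 39: drop; pos2(id45) recv 77: fwd; pos3(id76) recv 45: drop; pos4(id58) recv 76: fwd; pos5(id75) recv 58: drop; pos6(id57) recv 75: fwd; pos0(id39) recv 57: fwd
Round 2: pos3(id76) recv 77: fwd; pos5(id75) recv 76: fwd; pos0(id39) recv 75: fwd; pos1(id77) recv 57: drop
Round 3: pos4(id58) recv 77: fwd; pos6(id57) recv 76: fwd; pos1(id77) recv 75: drop
Round 4: pos5(id75) recv 77: fwd; pos0(id39) recv 76: fwd
Round 5: pos6(id57) recv 77: fwd; pos1(id77) recv 76: drop
Round 6: pos0(id39) recv 77: fwd
Round 7: pos1(id77) recv 77: ELECTED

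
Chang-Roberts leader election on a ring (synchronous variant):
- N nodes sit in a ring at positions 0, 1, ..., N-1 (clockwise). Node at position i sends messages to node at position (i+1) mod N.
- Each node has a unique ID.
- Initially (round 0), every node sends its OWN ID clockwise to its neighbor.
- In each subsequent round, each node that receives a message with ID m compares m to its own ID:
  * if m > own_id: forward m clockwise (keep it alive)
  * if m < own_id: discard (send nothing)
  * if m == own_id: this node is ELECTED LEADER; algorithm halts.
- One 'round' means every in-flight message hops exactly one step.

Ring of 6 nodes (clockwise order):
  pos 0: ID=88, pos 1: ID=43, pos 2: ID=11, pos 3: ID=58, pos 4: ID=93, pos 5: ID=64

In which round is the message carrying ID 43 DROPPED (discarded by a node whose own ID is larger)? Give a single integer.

Answer: 2

Derivation:
Round 1: pos1(id43) recv 88: fwd; pos2(id11) recv 43: fwd; pos3(id58) recv 11: drop; pos4(id93) recv 58: drop; pos5(id64) recv 93: fwd; pos0(id88) recv 64: drop
Round 2: pos2(id11) recv 88: fwd; pos3(id58) recv 43: drop; pos0(id88) recv 93: fwd
Round 3: pos3(id58) recv 88: fwd; pos1(id43) recv 93: fwd
Round 4: pos4(id93) recv 88: drop; pos2(id11) recv 93: fwd
Round 5: pos3(id58) recv 93: fwd
Round 6: pos4(id93) recv 93: ELECTED
Message ID 43 originates at pos 1; dropped at pos 3 in round 2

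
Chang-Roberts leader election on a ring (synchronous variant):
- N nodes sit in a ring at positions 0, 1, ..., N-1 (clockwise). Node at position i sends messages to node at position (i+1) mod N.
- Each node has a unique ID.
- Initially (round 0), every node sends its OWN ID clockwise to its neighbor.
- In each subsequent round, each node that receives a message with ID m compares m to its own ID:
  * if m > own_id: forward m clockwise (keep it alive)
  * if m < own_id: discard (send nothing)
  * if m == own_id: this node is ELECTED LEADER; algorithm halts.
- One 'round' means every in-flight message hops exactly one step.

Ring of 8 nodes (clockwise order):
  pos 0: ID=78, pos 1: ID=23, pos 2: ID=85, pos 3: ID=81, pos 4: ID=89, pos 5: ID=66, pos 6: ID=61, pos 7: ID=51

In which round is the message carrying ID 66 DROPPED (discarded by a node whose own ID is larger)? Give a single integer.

Round 1: pos1(id23) recv 78: fwd; pos2(id85) recv 23: drop; pos3(id81) recv 85: fwd; pos4(id89) recv 81: drop; pos5(id66) recv 89: fwd; pos6(id61) recv 66: fwd; pos7(id51) recv 61: fwd; pos0(id78) recv 51: drop
Round 2: pos2(id85) recv 78: drop; pos4(id89) recv 85: drop; pos6(id61) recv 89: fwd; pos7(id51) recv 66: fwd; pos0(id78) recv 61: drop
Round 3: pos7(id51) recv 89: fwd; pos0(id78) recv 66: drop
Round 4: pos0(id78) recv 89: fwd
Round 5: pos1(id23) recv 89: fwd
Round 6: pos2(id85) recv 89: fwd
Round 7: pos3(id81) recv 89: fwd
Round 8: pos4(id89) recv 89: ELECTED
Message ID 66 originates at pos 5; dropped at pos 0 in round 3

Answer: 3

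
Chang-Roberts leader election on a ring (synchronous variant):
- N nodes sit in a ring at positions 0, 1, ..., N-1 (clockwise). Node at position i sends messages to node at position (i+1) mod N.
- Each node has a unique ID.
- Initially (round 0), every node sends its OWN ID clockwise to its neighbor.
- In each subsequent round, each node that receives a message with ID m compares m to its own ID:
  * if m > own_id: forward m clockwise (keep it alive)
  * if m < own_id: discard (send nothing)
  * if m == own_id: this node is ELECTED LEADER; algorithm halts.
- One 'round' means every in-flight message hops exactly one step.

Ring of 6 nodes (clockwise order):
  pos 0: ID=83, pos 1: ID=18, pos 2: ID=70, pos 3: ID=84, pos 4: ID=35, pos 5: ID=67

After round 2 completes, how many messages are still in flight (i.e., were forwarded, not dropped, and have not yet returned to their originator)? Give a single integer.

Round 1: pos1(id18) recv 83: fwd; pos2(id70) recv 18: drop; pos3(id84) recv 70: drop; pos4(id35) recv 84: fwd; pos5(id67) recv 35: drop; pos0(id83) recv 67: drop
Round 2: pos2(id70) recv 83: fwd; pos5(id67) recv 84: fwd
After round 2: 2 messages still in flight

Answer: 2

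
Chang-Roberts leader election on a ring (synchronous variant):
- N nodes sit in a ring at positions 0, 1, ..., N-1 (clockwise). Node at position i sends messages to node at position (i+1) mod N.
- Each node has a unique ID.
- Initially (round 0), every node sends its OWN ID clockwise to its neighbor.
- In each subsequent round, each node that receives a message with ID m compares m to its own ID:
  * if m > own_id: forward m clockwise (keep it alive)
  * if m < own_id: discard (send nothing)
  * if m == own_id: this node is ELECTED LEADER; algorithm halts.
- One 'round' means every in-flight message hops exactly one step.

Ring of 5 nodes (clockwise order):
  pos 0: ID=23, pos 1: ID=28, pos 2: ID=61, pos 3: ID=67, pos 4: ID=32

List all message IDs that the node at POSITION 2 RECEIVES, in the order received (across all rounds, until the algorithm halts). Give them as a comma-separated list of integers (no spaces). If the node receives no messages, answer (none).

Round 1: pos1(id28) recv 23: drop; pos2(id61) recv 28: drop; pos3(id67) recv 61: drop; pos4(id32) recv 67: fwd; pos0(id23) recv 32: fwd
Round 2: pos0(id23) recv 67: fwd; pos1(id28) recv 32: fwd
Round 3: pos1(id28) recv 67: fwd; pos2(id61) recv 32: drop
Round 4: pos2(id61) recv 67: fwd
Round 5: pos3(id67) recv 67: ELECTED

Answer: 28,32,67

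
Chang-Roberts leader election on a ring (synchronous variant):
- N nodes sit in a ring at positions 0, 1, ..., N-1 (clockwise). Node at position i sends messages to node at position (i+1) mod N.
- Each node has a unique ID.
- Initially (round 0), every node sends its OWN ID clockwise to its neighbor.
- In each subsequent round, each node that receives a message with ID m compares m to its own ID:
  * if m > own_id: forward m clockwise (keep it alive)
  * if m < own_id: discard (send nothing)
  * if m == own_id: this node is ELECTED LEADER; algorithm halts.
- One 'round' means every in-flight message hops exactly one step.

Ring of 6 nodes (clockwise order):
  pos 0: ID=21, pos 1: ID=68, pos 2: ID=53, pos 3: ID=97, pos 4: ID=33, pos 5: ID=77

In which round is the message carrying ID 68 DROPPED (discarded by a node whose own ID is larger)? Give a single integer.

Answer: 2

Derivation:
Round 1: pos1(id68) recv 21: drop; pos2(id53) recv 68: fwd; pos3(id97) recv 53: drop; pos4(id33) recv 97: fwd; pos5(id77) recv 33: drop; pos0(id21) recv 77: fwd
Round 2: pos3(id97) recv 68: drop; pos5(id77) recv 97: fwd; pos1(id68) recv 77: fwd
Round 3: pos0(id21) recv 97: fwd; pos2(id53) recv 77: fwd
Round 4: pos1(id68) recv 97: fwd; pos3(id97) recv 77: drop
Round 5: pos2(id53) recv 97: fwd
Round 6: pos3(id97) recv 97: ELECTED
Message ID 68 originates at pos 1; dropped at pos 3 in round 2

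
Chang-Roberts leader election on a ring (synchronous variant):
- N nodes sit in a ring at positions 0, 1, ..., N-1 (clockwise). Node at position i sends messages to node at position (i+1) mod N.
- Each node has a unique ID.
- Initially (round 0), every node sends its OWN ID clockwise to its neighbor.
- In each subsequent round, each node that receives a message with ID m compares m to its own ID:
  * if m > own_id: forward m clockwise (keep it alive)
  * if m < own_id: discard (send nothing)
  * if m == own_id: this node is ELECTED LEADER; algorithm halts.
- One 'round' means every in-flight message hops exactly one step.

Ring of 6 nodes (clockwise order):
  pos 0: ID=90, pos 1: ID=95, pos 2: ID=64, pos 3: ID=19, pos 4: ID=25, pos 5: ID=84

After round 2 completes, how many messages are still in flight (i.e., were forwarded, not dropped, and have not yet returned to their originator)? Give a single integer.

Round 1: pos1(id95) recv 90: drop; pos2(id64) recv 95: fwd; pos3(id19) recv 64: fwd; pos4(id25) recv 19: drop; pos5(id84) recv 25: drop; pos0(id90) recv 84: drop
Round 2: pos3(id19) recv 95: fwd; pos4(id25) recv 64: fwd
After round 2: 2 messages still in flight

Answer: 2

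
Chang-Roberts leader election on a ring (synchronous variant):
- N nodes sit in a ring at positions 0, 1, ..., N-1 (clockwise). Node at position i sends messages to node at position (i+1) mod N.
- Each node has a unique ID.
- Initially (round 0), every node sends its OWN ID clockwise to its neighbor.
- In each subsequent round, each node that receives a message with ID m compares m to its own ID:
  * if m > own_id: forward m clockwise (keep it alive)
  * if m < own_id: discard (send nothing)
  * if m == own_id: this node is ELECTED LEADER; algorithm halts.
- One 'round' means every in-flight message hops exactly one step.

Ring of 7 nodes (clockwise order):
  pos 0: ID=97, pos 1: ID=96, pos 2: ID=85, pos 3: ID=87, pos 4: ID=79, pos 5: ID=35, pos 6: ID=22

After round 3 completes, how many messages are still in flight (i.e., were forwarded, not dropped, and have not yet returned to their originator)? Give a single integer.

Answer: 3

Derivation:
Round 1: pos1(id96) recv 97: fwd; pos2(id85) recv 96: fwd; pos3(id87) recv 85: drop; pos4(id79) recv 87: fwd; pos5(id35) recv 79: fwd; pos6(id22) recv 35: fwd; pos0(id97) recv 22: drop
Round 2: pos2(id85) recv 97: fwd; pos3(id87) recv 96: fwd; pos5(id35) recv 87: fwd; pos6(id22) recv 79: fwd; pos0(id97) recv 35: drop
Round 3: pos3(id87) recv 97: fwd; pos4(id79) recv 96: fwd; pos6(id22) recv 87: fwd; pos0(id97) recv 79: drop
After round 3: 3 messages still in flight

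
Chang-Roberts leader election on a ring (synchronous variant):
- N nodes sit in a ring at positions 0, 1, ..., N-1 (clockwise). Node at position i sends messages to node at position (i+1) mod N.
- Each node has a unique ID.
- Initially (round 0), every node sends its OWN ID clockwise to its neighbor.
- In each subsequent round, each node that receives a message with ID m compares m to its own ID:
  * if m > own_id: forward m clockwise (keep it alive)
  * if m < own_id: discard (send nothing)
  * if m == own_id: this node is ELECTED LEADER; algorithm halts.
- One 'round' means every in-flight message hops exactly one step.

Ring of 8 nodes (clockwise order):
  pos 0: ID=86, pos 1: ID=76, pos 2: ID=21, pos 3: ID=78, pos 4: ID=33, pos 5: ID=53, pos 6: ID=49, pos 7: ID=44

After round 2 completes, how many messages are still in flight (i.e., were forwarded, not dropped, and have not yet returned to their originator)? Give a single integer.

Round 1: pos1(id76) recv 86: fwd; pos2(id21) recv 76: fwd; pos3(id78) recv 21: drop; pos4(id33) recv 78: fwd; pos5(id53) recv 33: drop; pos6(id49) recv 53: fwd; pos7(id44) recv 49: fwd; pos0(id86) recv 44: drop
Round 2: pos2(id21) recv 86: fwd; pos3(id78) recv 76: drop; pos5(id53) recv 78: fwd; pos7(id44) recv 53: fwd; pos0(id86) recv 49: drop
After round 2: 3 messages still in flight

Answer: 3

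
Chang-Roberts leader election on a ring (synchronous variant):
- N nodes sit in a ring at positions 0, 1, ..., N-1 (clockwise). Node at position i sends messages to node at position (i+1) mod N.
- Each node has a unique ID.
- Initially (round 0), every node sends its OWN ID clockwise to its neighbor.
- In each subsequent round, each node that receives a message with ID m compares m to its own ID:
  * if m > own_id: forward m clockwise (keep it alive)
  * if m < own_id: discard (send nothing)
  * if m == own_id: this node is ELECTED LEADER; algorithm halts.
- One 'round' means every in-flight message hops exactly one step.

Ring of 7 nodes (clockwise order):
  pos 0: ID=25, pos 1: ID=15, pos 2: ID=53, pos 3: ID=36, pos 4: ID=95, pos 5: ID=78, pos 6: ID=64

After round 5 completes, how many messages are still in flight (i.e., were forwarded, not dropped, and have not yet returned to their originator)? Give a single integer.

Round 1: pos1(id15) recv 25: fwd; pos2(id53) recv 15: drop; pos3(id36) recv 53: fwd; pos4(id95) recv 36: drop; pos5(id78) recv 95: fwd; pos6(id64) recv 78: fwd; pos0(id25) recv 64: fwd
Round 2: pos2(id53) recv 25: drop; pos4(id95) recv 53: drop; pos6(id64) recv 95: fwd; pos0(id25) recv 78: fwd; pos1(id15) recv 64: fwd
Round 3: pos0(id25) recv 95: fwd; pos1(id15) recv 78: fwd; pos2(id53) recv 64: fwd
Round 4: pos1(id15) recv 95: fwd; pos2(id53) recv 78: fwd; pos3(id36) recv 64: fwd
Round 5: pos2(id53) recv 95: fwd; pos3(id36) recv 78: fwd; pos4(id95) recv 64: drop
After round 5: 2 messages still in flight

Answer: 2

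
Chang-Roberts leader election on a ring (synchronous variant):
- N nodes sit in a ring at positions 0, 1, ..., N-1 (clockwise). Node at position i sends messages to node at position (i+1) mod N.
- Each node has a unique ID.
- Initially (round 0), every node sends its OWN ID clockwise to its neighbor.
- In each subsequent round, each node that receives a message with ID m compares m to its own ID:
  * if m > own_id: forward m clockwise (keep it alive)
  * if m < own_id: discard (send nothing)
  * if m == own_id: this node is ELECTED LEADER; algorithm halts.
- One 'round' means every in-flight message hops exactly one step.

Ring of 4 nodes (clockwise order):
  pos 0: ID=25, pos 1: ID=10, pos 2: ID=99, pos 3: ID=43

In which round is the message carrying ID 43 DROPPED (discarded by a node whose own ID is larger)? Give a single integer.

Round 1: pos1(id10) recv 25: fwd; pos2(id99) recv 10: drop; pos3(id43) recv 99: fwd; pos0(id25) recv 43: fwd
Round 2: pos2(id99) recv 25: drop; pos0(id25) recv 99: fwd; pos1(id10) recv 43: fwd
Round 3: pos1(id10) recv 99: fwd; pos2(id99) recv 43: drop
Round 4: pos2(id99) recv 99: ELECTED
Message ID 43 originates at pos 3; dropped at pos 2 in round 3

Answer: 3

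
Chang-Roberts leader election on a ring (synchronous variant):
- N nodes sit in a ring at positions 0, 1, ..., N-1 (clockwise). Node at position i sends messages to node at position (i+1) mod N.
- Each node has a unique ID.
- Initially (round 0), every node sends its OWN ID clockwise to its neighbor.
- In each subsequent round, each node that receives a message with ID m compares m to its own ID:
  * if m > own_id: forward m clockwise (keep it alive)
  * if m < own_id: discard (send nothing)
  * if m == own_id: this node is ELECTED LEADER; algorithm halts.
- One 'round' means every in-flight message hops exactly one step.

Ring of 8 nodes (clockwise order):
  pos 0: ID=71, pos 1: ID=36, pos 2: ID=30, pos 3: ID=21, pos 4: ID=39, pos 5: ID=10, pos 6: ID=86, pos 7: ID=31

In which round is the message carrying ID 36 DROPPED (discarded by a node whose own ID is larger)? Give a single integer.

Answer: 3

Derivation:
Round 1: pos1(id36) recv 71: fwd; pos2(id30) recv 36: fwd; pos3(id21) recv 30: fwd; pos4(id39) recv 21: drop; pos5(id10) recv 39: fwd; pos6(id86) recv 10: drop; pos7(id31) recv 86: fwd; pos0(id71) recv 31: drop
Round 2: pos2(id30) recv 71: fwd; pos3(id21) recv 36: fwd; pos4(id39) recv 30: drop; pos6(id86) recv 39: drop; pos0(id71) recv 86: fwd
Round 3: pos3(id21) recv 71: fwd; pos4(id39) recv 36: drop; pos1(id36) recv 86: fwd
Round 4: pos4(id39) recv 71: fwd; pos2(id30) recv 86: fwd
Round 5: pos5(id10) recv 71: fwd; pos3(id21) recv 86: fwd
Round 6: pos6(id86) recv 71: drop; pos4(id39) recv 86: fwd
Round 7: pos5(id10) recv 86: fwd
Round 8: pos6(id86) recv 86: ELECTED
Message ID 36 originates at pos 1; dropped at pos 4 in round 3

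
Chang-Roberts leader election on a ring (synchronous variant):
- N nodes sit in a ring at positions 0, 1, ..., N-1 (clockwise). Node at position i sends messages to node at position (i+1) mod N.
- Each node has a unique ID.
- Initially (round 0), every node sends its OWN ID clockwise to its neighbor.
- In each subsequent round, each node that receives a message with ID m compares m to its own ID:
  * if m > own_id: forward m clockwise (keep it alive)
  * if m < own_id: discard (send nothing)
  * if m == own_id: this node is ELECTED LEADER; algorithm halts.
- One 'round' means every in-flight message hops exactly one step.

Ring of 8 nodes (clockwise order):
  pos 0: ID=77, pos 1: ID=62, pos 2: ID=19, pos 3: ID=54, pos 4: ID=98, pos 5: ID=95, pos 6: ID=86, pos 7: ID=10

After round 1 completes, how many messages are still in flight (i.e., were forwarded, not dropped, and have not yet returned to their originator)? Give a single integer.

Round 1: pos1(id62) recv 77: fwd; pos2(id19) recv 62: fwd; pos3(id54) recv 19: drop; pos4(id98) recv 54: drop; pos5(id95) recv 98: fwd; pos6(id86) recv 95: fwd; pos7(id10) recv 86: fwd; pos0(id77) recv 10: drop
After round 1: 5 messages still in flight

Answer: 5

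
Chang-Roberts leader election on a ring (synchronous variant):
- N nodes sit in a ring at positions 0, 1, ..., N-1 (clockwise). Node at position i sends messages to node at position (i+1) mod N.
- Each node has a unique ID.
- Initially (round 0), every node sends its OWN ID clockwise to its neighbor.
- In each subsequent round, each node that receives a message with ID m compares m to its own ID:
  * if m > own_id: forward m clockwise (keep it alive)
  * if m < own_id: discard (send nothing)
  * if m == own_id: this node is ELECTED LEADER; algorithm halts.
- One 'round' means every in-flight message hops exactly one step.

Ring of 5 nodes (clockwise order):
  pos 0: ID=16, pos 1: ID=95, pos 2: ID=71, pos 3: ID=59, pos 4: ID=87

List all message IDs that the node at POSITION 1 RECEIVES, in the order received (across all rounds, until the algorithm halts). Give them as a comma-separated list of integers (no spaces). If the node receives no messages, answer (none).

Round 1: pos1(id95) recv 16: drop; pos2(id71) recv 95: fwd; pos3(id59) recv 71: fwd; pos4(id87) recv 59: drop; pos0(id16) recv 87: fwd
Round 2: pos3(id59) recv 95: fwd; pos4(id87) recv 71: drop; pos1(id95) recv 87: drop
Round 3: pos4(id87) recv 95: fwd
Round 4: pos0(id16) recv 95: fwd
Round 5: pos1(id95) recv 95: ELECTED

Answer: 16,87,95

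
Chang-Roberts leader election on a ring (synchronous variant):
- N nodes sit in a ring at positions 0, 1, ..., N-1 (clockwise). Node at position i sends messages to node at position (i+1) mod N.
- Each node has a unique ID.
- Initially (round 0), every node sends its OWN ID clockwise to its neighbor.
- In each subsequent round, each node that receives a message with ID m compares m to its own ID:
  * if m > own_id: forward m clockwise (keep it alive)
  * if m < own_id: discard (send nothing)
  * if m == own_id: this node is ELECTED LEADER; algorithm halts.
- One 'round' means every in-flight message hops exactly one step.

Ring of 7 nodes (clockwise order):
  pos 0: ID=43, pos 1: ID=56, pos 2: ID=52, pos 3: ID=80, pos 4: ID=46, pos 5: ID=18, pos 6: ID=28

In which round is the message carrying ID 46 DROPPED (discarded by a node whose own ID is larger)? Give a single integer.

Answer: 4

Derivation:
Round 1: pos1(id56) recv 43: drop; pos2(id52) recv 56: fwd; pos3(id80) recv 52: drop; pos4(id46) recv 80: fwd; pos5(id18) recv 46: fwd; pos6(id28) recv 18: drop; pos0(id43) recv 28: drop
Round 2: pos3(id80) recv 56: drop; pos5(id18) recv 80: fwd; pos6(id28) recv 46: fwd
Round 3: pos6(id28) recv 80: fwd; pos0(id43) recv 46: fwd
Round 4: pos0(id43) recv 80: fwd; pos1(id56) recv 46: drop
Round 5: pos1(id56) recv 80: fwd
Round 6: pos2(id52) recv 80: fwd
Round 7: pos3(id80) recv 80: ELECTED
Message ID 46 originates at pos 4; dropped at pos 1 in round 4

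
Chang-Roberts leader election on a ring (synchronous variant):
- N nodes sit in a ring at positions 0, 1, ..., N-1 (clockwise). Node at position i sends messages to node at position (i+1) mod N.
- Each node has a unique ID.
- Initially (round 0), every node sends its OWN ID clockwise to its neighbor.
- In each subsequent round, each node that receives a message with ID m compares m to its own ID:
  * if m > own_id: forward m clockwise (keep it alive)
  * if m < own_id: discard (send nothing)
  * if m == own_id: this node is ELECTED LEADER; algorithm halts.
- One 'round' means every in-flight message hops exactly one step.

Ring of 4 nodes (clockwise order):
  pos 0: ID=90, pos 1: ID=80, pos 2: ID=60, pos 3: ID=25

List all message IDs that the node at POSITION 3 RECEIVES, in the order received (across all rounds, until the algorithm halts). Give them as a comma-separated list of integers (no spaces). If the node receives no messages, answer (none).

Answer: 60,80,90

Derivation:
Round 1: pos1(id80) recv 90: fwd; pos2(id60) recv 80: fwd; pos3(id25) recv 60: fwd; pos0(id90) recv 25: drop
Round 2: pos2(id60) recv 90: fwd; pos3(id25) recv 80: fwd; pos0(id90) recv 60: drop
Round 3: pos3(id25) recv 90: fwd; pos0(id90) recv 80: drop
Round 4: pos0(id90) recv 90: ELECTED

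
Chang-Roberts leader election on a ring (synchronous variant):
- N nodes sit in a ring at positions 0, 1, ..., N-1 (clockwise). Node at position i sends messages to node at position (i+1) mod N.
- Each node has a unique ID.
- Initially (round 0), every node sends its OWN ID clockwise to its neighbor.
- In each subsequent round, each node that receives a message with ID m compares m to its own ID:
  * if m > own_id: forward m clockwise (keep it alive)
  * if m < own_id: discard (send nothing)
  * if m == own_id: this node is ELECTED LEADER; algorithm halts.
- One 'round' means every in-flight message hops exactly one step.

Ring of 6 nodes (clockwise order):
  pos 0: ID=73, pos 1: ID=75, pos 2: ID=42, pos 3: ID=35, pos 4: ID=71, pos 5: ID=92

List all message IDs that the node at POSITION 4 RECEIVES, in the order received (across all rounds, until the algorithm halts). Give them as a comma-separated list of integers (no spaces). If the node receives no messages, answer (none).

Answer: 35,42,75,92

Derivation:
Round 1: pos1(id75) recv 73: drop; pos2(id42) recv 75: fwd; pos3(id35) recv 42: fwd; pos4(id71) recv 35: drop; pos5(id92) recv 71: drop; pos0(id73) recv 92: fwd
Round 2: pos3(id35) recv 75: fwd; pos4(id71) recv 42: drop; pos1(id75) recv 92: fwd
Round 3: pos4(id71) recv 75: fwd; pos2(id42) recv 92: fwd
Round 4: pos5(id92) recv 75: drop; pos3(id35) recv 92: fwd
Round 5: pos4(id71) recv 92: fwd
Round 6: pos5(id92) recv 92: ELECTED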